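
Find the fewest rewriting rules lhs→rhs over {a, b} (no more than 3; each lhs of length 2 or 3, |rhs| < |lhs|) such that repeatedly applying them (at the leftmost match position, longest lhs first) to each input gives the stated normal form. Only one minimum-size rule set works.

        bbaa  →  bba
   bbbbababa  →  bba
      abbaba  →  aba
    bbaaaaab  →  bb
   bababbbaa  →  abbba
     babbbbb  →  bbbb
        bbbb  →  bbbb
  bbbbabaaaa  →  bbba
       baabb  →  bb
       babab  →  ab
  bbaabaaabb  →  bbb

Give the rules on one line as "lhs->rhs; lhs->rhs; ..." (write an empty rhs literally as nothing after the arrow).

aa->a; aab->; bab->

  | bbaa => bba
  | bbbbababa => bbbaba => bba
  | abbaba => aba
  | bbaaaaab => bbaaaab => bbaaab => bbaab => bb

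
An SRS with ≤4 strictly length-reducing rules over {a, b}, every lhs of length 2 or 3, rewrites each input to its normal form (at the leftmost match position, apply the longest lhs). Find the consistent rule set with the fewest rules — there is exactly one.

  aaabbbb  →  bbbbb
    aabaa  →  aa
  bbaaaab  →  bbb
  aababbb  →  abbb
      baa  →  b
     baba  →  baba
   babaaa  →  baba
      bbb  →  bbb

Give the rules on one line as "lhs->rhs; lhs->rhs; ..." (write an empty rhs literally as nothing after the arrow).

  | aaabbbb => bbbbb
  | aabaa => aa
  | bbaaaab => bbaab => bbb
  | aababbb => abbb

aaa->b; aab->; baa->b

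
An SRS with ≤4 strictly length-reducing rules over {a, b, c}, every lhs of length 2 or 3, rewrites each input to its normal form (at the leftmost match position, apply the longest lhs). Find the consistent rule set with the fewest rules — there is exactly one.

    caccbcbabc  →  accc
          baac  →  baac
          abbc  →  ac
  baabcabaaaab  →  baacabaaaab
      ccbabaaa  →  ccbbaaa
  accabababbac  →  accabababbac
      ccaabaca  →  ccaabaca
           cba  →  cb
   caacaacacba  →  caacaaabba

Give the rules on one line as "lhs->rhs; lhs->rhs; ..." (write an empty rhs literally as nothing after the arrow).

  | caccbcbabc => abcbcbabc => acbcbabc => accbabc => accbbc => accbc => accc
  | baac
  | abbc => abc => ac
  | baabcabaaaab => baacabaaaab

bc->c; cac->ab; cba->cb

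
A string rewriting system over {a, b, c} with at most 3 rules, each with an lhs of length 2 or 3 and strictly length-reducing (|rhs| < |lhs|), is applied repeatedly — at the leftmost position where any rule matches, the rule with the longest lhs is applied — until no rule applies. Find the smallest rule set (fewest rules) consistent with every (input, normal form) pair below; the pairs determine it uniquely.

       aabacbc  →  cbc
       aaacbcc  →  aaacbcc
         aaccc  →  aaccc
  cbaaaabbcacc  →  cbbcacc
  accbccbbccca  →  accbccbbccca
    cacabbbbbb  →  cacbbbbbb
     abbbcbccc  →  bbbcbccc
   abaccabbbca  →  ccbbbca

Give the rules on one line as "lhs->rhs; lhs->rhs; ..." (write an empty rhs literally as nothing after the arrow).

ab->b; ba->

  | aabacbc => abacbc => bacbc => cbc
  | aaacbcc
  | aaccc
  | cbaaaabbcacc => caaabbcacc => caabbcacc => cabbcacc => cbbcacc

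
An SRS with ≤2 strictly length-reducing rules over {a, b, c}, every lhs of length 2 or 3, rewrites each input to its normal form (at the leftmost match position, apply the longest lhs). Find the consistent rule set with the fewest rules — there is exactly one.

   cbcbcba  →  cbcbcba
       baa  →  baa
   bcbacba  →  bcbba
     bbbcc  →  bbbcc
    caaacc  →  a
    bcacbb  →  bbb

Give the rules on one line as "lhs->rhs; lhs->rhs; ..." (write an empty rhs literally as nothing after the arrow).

ac->; ca->a

  | cbcbcba
  | baa
  | bcbacba => bcbba
  | bbbcc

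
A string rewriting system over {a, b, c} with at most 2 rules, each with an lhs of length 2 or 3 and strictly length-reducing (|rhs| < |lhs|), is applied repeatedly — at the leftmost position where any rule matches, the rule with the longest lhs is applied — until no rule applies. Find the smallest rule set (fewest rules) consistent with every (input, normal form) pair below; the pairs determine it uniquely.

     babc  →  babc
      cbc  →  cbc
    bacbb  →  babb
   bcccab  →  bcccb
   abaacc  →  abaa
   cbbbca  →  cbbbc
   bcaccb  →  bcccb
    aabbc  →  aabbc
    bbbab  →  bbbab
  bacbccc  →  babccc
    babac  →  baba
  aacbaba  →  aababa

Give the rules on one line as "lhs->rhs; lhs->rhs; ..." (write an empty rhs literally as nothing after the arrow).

ac->a; ca->c

  | babc
  | cbc
  | bacbb => babb
  | bcccab => bcccb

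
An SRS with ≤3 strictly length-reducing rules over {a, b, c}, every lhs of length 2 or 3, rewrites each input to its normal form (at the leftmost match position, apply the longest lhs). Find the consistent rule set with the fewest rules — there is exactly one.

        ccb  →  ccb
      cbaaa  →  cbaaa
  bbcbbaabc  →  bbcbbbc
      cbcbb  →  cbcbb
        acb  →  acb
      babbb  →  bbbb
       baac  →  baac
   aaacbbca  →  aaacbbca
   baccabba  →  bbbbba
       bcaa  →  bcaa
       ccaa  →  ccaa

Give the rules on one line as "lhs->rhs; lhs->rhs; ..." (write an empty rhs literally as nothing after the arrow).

ab->b; acc->bb

  | ccb
  | cbaaa
  | bbcbbaabc => bbcbbabc => bbcbbbc
  | cbcbb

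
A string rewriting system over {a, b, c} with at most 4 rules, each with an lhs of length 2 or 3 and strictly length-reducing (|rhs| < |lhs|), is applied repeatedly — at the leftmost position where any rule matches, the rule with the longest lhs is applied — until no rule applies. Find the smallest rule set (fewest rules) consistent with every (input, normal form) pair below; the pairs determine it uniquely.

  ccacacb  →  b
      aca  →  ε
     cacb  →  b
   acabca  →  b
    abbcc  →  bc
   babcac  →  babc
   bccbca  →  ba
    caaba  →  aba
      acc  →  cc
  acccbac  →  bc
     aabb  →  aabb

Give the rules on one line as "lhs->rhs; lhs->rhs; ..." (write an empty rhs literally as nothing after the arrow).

  | ccacacb => ccacb => ccb => cb => b
  | aca => ca => ε
  | cacb => cb => b
  | acabca => cabca => bca => b

ac->c; bbc->cb; ca->; cb->b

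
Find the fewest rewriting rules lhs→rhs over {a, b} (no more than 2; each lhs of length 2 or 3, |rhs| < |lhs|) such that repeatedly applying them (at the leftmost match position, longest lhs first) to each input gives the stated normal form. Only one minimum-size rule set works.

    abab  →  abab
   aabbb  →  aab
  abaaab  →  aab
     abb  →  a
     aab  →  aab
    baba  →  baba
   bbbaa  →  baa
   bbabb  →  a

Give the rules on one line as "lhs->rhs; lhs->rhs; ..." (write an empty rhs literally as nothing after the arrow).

  | abab
  | aabbb => aab
  | abaaab => abbab => aab
  | abb => a

aaa->ba; bb->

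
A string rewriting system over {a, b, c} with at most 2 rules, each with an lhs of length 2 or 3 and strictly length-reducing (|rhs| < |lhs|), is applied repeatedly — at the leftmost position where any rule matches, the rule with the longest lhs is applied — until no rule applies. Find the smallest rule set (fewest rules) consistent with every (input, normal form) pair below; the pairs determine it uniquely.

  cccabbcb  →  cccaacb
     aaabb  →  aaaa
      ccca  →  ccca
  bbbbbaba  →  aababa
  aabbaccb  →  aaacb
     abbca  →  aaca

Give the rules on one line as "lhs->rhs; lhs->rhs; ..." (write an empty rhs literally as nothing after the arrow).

acc->c; bb->a

  | cccabbcb => cccaacb
  | aaabb => aaaa
  | ccca
  | bbbbbaba => abbbaba => aababa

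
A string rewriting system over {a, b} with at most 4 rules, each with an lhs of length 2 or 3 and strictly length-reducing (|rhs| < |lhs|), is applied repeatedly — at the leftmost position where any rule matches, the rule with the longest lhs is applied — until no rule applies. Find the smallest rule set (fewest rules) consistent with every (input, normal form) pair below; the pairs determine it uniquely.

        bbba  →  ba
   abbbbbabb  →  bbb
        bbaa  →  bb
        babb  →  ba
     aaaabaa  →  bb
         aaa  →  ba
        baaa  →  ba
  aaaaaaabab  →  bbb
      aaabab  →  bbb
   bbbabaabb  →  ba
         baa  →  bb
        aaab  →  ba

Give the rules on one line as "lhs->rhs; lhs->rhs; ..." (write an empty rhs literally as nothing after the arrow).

  | bbba => bba => ba
  | abbbbbabb => abbbbabb => abbbabb => abbabb => ababb => aabb => bbb
  | bbaa => baa => bb
  | babb => bab => ba

aa->b; ab->a; bba->ba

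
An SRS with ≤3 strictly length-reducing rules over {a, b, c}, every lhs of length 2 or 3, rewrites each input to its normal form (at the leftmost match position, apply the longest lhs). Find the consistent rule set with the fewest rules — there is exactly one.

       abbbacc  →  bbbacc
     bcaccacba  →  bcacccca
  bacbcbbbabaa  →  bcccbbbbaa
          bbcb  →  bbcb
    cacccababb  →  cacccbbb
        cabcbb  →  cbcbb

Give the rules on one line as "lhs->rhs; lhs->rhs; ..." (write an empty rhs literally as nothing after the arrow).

ab->b; acb->cc

  | abbbacc => bbbacc
  | bcaccacba => bcacccca
  | bacbcbbbabaa => bcccbbbabaa => bcccbbbbaa
  | bbcb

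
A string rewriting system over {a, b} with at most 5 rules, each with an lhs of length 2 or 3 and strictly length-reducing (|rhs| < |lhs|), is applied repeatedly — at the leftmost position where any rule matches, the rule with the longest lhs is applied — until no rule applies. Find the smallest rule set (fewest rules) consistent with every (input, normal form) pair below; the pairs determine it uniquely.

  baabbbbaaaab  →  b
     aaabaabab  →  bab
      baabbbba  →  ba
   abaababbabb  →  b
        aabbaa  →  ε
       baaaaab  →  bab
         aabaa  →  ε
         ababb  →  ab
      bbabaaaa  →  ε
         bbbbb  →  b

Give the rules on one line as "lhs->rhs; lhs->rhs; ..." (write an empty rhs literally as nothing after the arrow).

aa->b; abb->; bb->; bba->ba

  | baabbbbaaaab => bbbbbbaaaab => bbbbaaaab => bbaaaab => baaaab => bbaab => baab => bbb => b
  | aaabaabab => babaabab => babbbab => bbab => bab
  | baabbbba => bbbbbba => bbbba => bba => ba
  | abaababbabb => abbbabbabb => babbabb => babb => b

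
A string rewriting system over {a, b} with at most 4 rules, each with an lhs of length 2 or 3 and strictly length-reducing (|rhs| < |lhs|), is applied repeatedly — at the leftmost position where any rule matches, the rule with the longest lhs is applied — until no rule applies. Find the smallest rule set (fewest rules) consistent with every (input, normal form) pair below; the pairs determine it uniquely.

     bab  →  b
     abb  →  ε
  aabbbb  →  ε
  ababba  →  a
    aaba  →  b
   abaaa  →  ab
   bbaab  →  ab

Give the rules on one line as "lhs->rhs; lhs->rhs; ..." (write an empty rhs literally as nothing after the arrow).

  | bab => b
  | abb => aa => ε
  | aabbbb => bbbb => abb => aa => ε
  | ababba => abba => aaa => a

aa->; ba->b; bab->b; bb->a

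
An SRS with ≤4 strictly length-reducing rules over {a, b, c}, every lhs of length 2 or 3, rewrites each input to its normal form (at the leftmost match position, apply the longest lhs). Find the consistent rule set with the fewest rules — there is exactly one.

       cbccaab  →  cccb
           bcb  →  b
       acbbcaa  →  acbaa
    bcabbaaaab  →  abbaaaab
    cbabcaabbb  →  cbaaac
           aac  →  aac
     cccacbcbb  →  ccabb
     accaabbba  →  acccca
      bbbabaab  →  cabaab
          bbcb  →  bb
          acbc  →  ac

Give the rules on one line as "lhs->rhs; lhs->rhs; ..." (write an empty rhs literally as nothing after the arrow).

bbb->c; bc->; caa->cc; cac->a

  | cbccaab => ccaab => cccb
  | bcb => b
  | acbbcaa => acbaa
  | bcabbaaaab => abbaaaab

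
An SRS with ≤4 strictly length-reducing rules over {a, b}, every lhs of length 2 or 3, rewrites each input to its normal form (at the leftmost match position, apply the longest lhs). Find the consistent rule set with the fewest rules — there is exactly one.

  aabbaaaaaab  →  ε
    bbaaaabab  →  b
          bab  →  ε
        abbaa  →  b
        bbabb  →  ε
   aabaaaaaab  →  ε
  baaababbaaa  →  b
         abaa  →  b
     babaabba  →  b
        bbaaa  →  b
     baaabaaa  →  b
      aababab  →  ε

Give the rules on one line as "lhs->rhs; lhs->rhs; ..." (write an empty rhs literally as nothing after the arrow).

  | aabbaaaaaab => bbbaaaaaab => baaaaaab => baaaaab => baaaab => baaab => baab => bab => bb => ε
  | bbaaaabab => aaaabab => baabab => babab => bbab => ab => b
  | bab => bb => ε
  | abbaa => bbaa => aa => b

aa->b; ab->b; ba->b; bb->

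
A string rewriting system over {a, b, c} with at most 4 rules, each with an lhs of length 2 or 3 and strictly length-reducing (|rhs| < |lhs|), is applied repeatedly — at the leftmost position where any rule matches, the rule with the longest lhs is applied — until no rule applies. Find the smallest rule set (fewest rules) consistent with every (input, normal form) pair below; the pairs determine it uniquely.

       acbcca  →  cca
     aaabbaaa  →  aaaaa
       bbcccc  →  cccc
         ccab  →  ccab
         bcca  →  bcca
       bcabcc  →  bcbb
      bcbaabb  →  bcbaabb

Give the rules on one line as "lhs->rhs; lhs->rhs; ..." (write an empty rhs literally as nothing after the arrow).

  | acbcca => bbcca => cca
  | aaabbaaa => aaaaa
  | bbcccc => cccc
  | ccab

abc->ba; ac->b; bba->; bbc->c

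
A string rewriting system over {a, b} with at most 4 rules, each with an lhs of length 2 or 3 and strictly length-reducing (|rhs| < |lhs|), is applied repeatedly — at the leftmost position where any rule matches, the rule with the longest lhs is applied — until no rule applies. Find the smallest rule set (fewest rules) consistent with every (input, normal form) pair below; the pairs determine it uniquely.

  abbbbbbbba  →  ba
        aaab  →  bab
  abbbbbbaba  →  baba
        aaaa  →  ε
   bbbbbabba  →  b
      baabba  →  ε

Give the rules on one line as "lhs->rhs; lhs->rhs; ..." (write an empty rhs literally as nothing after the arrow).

aa->b; aab->ba; bb->; bba->aa

  | abbbbbbbba => abbbbbba => abbbba => abba => aaa => ba
  | aaab => bab
  | abbbbbbaba => abbbbaba => abbaba => aaaba => baba
  | aaaa => baa => bb => ε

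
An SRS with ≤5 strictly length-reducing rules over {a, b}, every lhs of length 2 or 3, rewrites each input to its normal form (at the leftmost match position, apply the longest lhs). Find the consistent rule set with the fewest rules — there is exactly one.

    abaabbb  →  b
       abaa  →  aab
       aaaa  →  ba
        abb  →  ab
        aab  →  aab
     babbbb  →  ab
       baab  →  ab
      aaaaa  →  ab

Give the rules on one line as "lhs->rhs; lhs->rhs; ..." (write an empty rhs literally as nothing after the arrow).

aaa->b; baa->ab; bb->b; bbb->a

  | abaabbb => aabbbb => aaab => bb => b
  | abaa => aab
  | aaaa => ba
  | abb => ab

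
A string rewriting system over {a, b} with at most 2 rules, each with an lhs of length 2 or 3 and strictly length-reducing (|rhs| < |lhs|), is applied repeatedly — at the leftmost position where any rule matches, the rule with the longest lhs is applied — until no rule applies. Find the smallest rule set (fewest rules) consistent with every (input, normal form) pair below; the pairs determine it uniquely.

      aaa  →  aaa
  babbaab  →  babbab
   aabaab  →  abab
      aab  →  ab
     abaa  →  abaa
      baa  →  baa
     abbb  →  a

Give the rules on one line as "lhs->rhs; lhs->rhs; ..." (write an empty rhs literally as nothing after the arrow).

  | aaa
  | babbaab => babbab
  | aabaab => abaab => abab
  | aab => ab

aab->ab; bbb->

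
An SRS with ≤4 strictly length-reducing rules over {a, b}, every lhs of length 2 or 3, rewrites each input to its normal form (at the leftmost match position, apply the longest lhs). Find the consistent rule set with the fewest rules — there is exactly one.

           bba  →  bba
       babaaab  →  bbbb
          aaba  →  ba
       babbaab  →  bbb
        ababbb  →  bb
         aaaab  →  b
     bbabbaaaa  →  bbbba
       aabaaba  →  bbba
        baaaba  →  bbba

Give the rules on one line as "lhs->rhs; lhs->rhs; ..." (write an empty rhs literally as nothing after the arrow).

  | bba
  | babaaab => bbaaab => bbbab => bbbb
  | aaba => aba => ba
  | babbaab => baaab => bbab => bbb

ab->b; abb->a; baa->bb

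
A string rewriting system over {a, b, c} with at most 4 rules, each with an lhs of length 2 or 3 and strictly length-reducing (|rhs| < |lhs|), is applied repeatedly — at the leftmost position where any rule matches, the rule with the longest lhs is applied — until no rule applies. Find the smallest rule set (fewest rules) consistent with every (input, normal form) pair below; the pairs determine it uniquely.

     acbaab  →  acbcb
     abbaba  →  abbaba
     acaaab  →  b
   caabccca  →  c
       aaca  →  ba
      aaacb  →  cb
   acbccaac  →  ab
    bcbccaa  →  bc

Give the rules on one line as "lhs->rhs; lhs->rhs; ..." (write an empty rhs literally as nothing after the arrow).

  | acbaab => acbcb
  | abbaba
  | acaaab => aaab => cab => b
  | caabccca => abccca => abbca => aa => c

aa->c; bbc->; ca->; cc->b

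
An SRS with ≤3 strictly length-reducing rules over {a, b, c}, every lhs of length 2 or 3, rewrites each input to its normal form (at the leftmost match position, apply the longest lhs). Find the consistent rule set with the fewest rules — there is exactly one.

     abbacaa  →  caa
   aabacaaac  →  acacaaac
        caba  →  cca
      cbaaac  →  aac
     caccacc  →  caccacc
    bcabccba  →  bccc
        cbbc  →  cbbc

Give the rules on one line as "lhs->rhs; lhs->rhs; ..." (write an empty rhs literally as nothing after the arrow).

ab->c; cba->

  | abbacaa => cbacaa => caa
  | aabacaaac => acacaaac
  | caba => cca
  | cbaaac => aac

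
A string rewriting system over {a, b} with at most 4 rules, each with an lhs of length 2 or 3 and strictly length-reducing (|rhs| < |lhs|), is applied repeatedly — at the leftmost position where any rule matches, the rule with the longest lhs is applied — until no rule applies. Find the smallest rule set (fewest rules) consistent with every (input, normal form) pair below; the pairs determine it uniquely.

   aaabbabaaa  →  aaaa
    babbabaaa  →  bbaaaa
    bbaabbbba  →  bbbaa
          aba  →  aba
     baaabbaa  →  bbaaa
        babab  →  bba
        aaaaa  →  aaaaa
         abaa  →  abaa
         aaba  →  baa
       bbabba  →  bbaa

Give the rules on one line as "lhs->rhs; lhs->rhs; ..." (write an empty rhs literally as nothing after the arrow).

  | aaabbabaaa => abababaaa => abaabaaa => abbaaaa => aaaa
  | babbabaaa => bababaaa => baabaaa => bbaaaa
  | bbaabbbba => bbbabbba => bbbabba => bbbaba => bbbaa
  | aba

aab->ba; abb->; bab->ba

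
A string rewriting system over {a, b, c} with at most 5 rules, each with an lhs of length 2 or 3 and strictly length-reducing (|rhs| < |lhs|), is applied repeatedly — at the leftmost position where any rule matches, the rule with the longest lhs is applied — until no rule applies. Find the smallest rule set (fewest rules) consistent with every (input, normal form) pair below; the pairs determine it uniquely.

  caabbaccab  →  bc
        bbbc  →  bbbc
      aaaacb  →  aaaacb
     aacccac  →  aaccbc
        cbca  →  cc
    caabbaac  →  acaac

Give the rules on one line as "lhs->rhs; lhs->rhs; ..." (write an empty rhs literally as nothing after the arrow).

  | caabbaccab => cabaccab => acaccab => abccab => ccab => cac => bc
  | bbbc
  | aaaacb
  | aacccac => aaccbc

ab->; bca->c; cab->ac; cac->bc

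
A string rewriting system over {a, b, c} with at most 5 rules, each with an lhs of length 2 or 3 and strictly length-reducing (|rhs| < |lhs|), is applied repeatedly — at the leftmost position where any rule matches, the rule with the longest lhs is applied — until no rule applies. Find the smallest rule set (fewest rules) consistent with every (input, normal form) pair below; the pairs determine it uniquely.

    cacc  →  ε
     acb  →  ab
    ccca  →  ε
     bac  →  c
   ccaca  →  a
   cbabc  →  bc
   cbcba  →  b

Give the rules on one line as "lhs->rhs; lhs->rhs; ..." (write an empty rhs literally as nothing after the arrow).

ba->; ca->; cb->b; cc->

  | cacc => cc => ε
  | acb => ab
  | ccca => ca => ε
  | bac => c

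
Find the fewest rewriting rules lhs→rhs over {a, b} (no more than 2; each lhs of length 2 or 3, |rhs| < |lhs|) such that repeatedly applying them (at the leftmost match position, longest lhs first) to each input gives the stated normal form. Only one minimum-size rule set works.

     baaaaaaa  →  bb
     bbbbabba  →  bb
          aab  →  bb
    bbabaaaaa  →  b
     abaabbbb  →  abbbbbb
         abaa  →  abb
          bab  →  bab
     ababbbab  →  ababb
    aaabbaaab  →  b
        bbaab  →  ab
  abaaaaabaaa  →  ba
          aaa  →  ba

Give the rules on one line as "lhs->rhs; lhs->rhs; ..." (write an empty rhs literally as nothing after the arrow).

  | baaaaaaa => bbaaaaa => aaaa => baa => bb
  | bbbbabba => bbbba => bb
  | aab => bb
  | bbabaaaaa => baaaaa => bbaaa => aa => b

aa->b; bba->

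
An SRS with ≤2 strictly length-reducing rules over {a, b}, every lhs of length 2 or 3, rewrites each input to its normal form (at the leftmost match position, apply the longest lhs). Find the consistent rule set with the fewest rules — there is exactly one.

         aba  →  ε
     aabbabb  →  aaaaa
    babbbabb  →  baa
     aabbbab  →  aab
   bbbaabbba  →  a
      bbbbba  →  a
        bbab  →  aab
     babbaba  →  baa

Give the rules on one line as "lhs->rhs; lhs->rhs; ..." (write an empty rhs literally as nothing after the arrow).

aba->; bb->a

  | aba => ε
  | aabbabb => aaaabb => aaaaa
  | babbbabb => baababb => babb => baa
  | aabbbab => aaabab => aab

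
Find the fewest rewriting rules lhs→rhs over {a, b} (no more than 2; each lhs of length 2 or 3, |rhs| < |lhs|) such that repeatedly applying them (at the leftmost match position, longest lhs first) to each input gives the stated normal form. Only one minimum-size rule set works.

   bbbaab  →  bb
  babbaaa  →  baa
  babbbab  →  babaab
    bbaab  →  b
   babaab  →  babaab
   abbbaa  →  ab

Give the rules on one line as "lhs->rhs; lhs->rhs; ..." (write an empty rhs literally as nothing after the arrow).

aaa->; bba->aa

  | bbbaab => baaab => bb
  | babbaaa => baaaaa => baa
  | babbbab => babaab
  | bbaab => aaab => b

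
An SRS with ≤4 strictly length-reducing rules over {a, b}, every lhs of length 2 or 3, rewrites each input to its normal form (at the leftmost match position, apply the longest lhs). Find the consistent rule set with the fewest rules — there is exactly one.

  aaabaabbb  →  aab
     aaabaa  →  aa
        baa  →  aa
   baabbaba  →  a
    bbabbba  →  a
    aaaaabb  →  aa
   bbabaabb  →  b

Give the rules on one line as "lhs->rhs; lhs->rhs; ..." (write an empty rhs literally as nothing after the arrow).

aaa->b; ba->; baa->aa; bb->

  | aaabaabbb => bbaabbb => aabbb => aab
  | aaabaa => bbaa => aa
  | baa => aa
  | baabbaba => aabbaba => aaaba => bba => a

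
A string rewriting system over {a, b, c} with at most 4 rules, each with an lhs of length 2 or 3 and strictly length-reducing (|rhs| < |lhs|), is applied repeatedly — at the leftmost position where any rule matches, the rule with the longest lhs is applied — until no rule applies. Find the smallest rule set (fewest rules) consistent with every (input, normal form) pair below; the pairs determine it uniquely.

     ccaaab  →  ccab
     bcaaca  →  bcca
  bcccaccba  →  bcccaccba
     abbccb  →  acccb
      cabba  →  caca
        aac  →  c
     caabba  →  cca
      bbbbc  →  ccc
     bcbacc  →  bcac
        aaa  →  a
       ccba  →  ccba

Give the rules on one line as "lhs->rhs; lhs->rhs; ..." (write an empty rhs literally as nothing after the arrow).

  | ccaaab => ccab
  | bcaaca => bcca
  | bcccaccba
  | abbccb => acccb

aa->; bac->a; bb->c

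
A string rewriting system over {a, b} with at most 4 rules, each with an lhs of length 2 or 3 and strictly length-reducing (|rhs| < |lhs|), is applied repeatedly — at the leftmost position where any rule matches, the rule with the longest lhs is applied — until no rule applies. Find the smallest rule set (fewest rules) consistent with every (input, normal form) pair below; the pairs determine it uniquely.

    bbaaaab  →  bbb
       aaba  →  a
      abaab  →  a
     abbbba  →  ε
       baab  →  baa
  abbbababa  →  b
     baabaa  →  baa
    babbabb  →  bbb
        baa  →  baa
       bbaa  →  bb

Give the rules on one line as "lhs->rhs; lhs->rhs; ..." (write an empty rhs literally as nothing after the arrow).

  | bbaaaab => bbaaab => bbaab => bbab => bbb
  | aaba => a
  | abaab => ab => a
  | abbbba => abbba => abba => aba => ε

ab->a; aba->; bba->bb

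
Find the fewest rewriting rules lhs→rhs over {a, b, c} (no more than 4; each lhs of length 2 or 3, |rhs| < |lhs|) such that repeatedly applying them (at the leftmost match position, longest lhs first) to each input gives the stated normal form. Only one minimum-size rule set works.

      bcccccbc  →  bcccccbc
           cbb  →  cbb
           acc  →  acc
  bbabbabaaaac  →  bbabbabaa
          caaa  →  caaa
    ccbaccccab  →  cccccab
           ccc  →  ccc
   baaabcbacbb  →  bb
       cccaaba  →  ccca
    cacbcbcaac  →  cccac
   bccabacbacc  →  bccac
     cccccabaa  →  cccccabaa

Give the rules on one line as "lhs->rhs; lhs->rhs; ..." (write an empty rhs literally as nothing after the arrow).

aab->; aac->; acb->ca; bac->

  | bcccccbc
  | cbb
  | acc
  | bbabbabaaaac => bbabbabaa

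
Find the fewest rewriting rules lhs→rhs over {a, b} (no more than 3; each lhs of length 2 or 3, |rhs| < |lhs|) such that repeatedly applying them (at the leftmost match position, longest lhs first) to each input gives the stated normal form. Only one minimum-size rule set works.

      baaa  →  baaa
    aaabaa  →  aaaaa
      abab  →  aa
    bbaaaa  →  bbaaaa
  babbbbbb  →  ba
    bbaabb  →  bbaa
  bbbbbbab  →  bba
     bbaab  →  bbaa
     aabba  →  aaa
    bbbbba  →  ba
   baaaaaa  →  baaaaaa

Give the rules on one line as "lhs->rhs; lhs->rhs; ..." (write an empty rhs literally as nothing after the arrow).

ab->a; bbb->b

  | baaa
  | aaabaa => aaaaa
  | abab => aab => aa
  | bbaaaa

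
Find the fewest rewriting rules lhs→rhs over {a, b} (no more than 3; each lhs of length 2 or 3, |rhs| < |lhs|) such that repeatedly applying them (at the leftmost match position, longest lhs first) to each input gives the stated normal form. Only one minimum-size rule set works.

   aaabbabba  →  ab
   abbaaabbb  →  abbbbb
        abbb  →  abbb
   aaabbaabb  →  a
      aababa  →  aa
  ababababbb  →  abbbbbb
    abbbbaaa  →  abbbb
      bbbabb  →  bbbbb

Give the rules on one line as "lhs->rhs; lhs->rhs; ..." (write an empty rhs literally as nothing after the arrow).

  | aaabbabba => aababba => aabba => aba => ab
  | abbaaabbb => abbaabbb => abbabbb => abbbbb
  | abbb
  | aaabbaabb => aabaabb => aaabb => aab => a

aab->a; ba->b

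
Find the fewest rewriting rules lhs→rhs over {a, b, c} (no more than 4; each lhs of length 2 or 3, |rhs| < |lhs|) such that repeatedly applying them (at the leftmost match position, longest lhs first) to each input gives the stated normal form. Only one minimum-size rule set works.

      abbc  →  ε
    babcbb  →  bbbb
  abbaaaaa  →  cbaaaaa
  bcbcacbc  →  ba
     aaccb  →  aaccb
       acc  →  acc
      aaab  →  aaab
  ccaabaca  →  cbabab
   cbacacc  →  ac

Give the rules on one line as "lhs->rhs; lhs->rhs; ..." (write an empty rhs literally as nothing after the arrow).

  | abbc => cbc => ε
  | babcbb => bcabb => bbbb
  | abbaaaaa => cbaaaaa
  | bcbcacbc => bacbc => ba

abb->cb; abc->ca; ca->b; cbc->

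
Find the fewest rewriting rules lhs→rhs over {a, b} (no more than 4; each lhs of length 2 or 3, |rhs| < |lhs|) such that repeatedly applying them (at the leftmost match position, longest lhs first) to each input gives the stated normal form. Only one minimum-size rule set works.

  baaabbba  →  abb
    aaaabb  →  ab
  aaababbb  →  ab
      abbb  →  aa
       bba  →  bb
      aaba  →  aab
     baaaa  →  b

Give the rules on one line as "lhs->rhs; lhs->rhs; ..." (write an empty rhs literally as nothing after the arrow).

aaa->b; ba->b; bab->a; bbb->a

  | baaabbba => baabbba => babbba => abba => abb
  | aaaabb => babb => ab
  | aaababbb => bbabbb => babb => ab
  | abbb => aa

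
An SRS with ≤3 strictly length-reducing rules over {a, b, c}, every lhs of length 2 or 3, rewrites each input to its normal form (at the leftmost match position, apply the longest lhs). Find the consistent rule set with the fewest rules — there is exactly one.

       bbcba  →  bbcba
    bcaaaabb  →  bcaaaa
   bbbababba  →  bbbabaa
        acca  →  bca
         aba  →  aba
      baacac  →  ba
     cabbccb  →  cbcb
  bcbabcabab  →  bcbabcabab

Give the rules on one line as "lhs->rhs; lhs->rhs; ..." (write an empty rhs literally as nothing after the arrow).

abb->a; ac->b

  | bbcba
  | bcaaaabb => bcaaaa
  | bbbababba => bbbabaa
  | acca => bca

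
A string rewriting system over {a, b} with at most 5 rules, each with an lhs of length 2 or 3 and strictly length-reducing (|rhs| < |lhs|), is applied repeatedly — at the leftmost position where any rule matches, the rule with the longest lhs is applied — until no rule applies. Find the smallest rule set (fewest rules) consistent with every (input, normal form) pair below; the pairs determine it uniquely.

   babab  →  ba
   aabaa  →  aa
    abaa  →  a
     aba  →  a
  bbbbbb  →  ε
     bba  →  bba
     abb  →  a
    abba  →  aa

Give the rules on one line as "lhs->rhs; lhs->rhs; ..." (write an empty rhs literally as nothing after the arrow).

  | babab => babb => ba
  | aabaa => aaba => aab => aa
  | abaa => aba => ab => a
  | aba => ab => a

ab->a; aba->ab; abb->a; bbb->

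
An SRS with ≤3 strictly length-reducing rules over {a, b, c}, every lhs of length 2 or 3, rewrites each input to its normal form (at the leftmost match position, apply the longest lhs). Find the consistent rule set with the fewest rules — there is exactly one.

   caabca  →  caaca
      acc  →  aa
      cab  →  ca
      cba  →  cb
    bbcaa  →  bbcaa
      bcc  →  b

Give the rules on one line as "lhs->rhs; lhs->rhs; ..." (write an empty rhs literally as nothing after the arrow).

ab->a; ba->b; cc->a

  | caabca => caaca
  | acc => aa
  | cab => ca
  | cba => cb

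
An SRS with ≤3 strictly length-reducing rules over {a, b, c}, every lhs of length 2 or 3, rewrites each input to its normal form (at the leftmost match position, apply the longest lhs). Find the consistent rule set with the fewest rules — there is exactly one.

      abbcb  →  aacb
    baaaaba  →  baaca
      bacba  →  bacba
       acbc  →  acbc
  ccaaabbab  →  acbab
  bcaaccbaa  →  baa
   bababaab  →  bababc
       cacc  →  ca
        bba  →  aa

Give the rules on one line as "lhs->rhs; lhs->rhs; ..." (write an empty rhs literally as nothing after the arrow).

  | abbcb => aacb
  | baaaaba => baaca
  | bacba
  | acbc

aab->c; bb->a; cc->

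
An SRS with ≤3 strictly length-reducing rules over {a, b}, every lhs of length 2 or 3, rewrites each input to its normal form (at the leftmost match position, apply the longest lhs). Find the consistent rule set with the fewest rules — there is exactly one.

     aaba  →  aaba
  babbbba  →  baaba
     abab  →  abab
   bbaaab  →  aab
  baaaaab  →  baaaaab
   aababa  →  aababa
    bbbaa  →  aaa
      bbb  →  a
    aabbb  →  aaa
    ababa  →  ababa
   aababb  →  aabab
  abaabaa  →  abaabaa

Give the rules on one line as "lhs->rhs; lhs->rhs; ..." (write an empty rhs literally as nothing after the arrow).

  | aaba
  | babbbba => baaba
  | abab
  | bbaaab => aab

bb->b; bba->; bbb->a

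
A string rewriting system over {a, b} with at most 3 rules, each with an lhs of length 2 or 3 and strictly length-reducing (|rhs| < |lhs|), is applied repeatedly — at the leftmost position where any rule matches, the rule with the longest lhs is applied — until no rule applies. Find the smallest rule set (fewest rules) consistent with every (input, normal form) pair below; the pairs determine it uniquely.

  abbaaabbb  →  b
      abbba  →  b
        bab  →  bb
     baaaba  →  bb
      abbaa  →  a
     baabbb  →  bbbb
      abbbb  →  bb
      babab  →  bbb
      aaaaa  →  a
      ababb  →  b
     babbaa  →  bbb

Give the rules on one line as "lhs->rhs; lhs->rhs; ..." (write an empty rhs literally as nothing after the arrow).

  | abbaaabbb => aaabbb => aabbb => abbb => b
  | abbba => ba => b
  | bab => bb
  | baaaba => baaba => baba => bba => bb

aa->a; abb->; ba->b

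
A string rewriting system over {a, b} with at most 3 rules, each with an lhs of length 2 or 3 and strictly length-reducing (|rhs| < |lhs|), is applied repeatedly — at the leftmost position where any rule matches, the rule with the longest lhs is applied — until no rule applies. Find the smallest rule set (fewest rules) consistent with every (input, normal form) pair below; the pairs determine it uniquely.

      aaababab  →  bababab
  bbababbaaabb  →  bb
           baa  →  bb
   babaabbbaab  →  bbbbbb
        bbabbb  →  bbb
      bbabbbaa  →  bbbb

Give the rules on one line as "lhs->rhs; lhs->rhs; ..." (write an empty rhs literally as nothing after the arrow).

  | aaababab => bababab
  | bbababbaaabb => bbabaaabb => bbabbabb => bbabb => bb
  | baa => bb
  | babaabbbaab => babbbbbaab => bbbbaab => bbbbbb

aa->b; abb->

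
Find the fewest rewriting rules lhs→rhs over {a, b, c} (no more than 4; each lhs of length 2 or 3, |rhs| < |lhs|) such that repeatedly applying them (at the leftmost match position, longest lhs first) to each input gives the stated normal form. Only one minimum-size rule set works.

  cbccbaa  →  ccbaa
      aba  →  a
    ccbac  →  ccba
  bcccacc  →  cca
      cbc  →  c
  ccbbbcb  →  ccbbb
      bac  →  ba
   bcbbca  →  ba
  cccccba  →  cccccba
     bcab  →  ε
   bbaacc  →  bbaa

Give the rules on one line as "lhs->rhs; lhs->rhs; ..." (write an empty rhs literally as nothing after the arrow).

  | cbccbaa => ccbaa
  | aba => a
  | ccbac => ccba
  | bcccacc => ccacc => ccac => cca

ab->; ac->a; bc->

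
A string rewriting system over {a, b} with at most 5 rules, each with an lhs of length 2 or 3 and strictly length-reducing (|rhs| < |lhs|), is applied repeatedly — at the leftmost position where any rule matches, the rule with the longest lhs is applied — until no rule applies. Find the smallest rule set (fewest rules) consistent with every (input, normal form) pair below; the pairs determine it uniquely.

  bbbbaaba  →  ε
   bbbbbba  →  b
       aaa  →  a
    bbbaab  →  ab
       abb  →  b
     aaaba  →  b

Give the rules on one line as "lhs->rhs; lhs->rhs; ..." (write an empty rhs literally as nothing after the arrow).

aa->b; ba->a; bb->a; bba->

  | bbbbaaba => abbaaba => aaba => bba => ε
  | bbbbbba => abbbba => aabba => bbba => aba => aa => b
  | aaa => ba => a
  | bbbaab => abaab => aaab => bab => ab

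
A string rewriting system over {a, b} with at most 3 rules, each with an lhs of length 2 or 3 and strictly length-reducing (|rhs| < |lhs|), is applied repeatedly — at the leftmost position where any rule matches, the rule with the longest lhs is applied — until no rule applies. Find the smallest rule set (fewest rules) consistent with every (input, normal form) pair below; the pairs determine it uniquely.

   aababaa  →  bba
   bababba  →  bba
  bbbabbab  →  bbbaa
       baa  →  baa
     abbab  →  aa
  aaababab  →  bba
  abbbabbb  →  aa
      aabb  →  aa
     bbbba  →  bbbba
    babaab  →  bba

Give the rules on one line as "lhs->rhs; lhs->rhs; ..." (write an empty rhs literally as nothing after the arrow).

  | aababaa => aaabaa => babaa => baaa => bba
  | bababba => baabba => baaba => baaa => bba
  | bbbabbab => bbbabab => bbbaab => bbbaa
  | baa

aaa->ba; ab->a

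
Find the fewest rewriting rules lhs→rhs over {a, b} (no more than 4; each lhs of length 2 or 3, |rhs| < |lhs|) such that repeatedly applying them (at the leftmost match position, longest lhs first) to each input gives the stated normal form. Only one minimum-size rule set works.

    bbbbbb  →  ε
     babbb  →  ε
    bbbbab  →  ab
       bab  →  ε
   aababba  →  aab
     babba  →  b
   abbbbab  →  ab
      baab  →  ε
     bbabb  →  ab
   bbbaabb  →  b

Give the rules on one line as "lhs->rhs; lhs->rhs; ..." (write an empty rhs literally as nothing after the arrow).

abb->ab; ba->b; bb->

  | bbbbbb => bbbb => bb => ε
  | babbb => bbbb => bb => ε
  | bbbbab => bbab => ab
  | bab => bb => ε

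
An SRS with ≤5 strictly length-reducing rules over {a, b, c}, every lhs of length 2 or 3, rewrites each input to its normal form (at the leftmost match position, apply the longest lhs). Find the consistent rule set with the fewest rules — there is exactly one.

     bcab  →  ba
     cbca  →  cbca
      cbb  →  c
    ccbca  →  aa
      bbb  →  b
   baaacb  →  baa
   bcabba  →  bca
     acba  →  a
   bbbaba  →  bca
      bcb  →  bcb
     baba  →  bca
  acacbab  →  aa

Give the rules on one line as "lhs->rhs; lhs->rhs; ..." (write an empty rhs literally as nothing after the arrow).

ab->c; acb->; bb->; cc->a

  | bcab => bcc => ba
  | cbca
  | cbb => c
  | ccbca => abca => cca => aa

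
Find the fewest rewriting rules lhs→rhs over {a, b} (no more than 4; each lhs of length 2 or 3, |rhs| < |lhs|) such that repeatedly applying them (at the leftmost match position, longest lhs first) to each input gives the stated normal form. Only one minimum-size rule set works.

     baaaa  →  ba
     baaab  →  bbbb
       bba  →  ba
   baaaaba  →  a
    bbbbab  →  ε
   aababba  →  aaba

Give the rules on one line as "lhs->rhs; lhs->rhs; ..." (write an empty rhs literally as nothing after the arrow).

  | baaaa => bbba => bba => ba
  | baaab => bbbb
  | bba => ba
  | baaaaba => bbbaba => bbaba => baba => a

aaa->bb; bab->; bba->ba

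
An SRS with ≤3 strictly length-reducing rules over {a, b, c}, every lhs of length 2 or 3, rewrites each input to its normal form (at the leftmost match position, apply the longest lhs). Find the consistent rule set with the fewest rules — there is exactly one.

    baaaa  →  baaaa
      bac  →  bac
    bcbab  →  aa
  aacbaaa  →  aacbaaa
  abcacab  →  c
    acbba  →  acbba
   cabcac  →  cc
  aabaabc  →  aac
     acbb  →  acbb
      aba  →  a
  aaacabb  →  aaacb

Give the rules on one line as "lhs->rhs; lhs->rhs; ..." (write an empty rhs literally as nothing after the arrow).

ab->; bcb->aa; cac->c

  | baaaa
  | bac
  | bcbab => aaab => aa
  | aacbaaa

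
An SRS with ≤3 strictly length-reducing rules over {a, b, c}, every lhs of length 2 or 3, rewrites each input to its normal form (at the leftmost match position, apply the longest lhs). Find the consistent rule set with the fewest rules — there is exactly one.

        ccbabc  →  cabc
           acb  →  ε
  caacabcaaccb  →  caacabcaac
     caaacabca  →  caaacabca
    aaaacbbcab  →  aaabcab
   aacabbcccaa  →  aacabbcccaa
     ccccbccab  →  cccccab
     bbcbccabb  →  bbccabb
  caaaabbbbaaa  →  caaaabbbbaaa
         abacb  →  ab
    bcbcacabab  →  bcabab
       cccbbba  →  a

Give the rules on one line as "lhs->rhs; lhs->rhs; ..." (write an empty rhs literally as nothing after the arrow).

  | ccbabc => cabc
  | acb => ε
  | caacabcaaccb => caacabcaac
  | caaacabca

acb->; cac->c; cb->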